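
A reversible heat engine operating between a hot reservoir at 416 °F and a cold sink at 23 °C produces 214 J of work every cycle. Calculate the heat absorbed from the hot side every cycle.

T_H = 416 °F → (416 − 32) × 5/9 = 213.33 °C = 486.48 K.
T_C = 23 °C → 23 + 273.15 = 296.15 K.
The Carnot efficiency is η = 1 − T_C/T_H = 1 − 296.15/486.48 = 0.3912.
Q_H = W/η = 214/0.3912 = 547.0 J.

Q_H ≈ 547.0 J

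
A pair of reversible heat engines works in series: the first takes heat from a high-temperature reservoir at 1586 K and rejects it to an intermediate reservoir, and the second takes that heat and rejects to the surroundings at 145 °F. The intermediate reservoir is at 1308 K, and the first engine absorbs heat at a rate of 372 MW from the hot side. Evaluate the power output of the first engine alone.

Ẇ₁ ≈ 65.2 MW

T_C = 145 °F → (145 − 32) × 5/9 = 62.78 °C = 335.93 K.
First-stage efficiency η₁ = 1 − T_m/T_H = 1 − 1308.00/1586.00 = 0.1753.
W₁ = η₁·Q_H = 0.1753 × 372 = 65.2 MW.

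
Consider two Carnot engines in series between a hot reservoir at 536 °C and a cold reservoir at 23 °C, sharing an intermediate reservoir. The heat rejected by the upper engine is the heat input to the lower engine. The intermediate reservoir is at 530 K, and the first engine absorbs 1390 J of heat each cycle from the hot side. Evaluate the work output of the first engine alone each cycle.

T_H = 536 °C → 536 + 273.15 = 809.15 K.
T_C = 23 °C → 23 + 273.15 = 296.15 K.
First-stage efficiency η₁ = 1 − T_m/T_H = 1 − 530.00/809.15 = 0.3450.
W₁ = η₁·Q_H = 0.3450 × 1390 = 479.5 J.

W₁ ≈ 479.5 J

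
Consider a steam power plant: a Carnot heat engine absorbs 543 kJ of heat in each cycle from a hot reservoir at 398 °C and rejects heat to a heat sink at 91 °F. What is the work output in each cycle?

T_H = 398 °C → 398 + 273.15 = 671.15 K.
T_C = 91 °F → (91 − 32) × 5/9 = 32.78 °C = 305.93 K.
For a reversible engine, η = 1 − T_C/T_H = 1 − 305.93/671.15 = 0.5442.
W = η·Q_H = 0.5442 × 543 = 295 kJ.

W ≈ 295 kJ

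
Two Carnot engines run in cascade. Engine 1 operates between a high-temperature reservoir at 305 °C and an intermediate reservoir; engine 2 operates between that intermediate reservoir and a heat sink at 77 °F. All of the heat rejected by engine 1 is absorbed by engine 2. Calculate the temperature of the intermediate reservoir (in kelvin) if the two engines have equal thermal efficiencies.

T_m ≈ 415 K

T_H = 305 °C → 305 + 273.15 = 578.15 K.
T_C = 77 °F → (77 − 32) × 5/9 = 25.00 °C = 298.15 K.
Equal efficiencies require 1 − T_m/T_H = 1 − T_C/T_m, i.e. T_m/T_H = T_C/T_m, so T_m = √(T_H·T_C) = √(578.15 × 298.15) = 415 K.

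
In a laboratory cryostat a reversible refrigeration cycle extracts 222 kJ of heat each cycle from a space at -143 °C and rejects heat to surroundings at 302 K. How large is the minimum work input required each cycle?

W_in ≈ 293 kJ

T_C = -143 °C → -143 + 273.15 = 130.15 K.
Carnot COP: COP_R = T_C/(T_H − T_C) = 130.15/171.85 = 0.7573.
W = Q_C/COP_R = 222/0.7573 = 293 kJ.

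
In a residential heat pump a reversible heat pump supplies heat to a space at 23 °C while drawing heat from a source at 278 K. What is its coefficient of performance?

COP_HP ≈ 16.3

T_H = 23 °C → 23 + 273.15 = 296.15 K.
Reversible heating COP: COP_HP = T_H/(T_H − T_C) = 296.15/(296.15 − 278.00) = 16.3.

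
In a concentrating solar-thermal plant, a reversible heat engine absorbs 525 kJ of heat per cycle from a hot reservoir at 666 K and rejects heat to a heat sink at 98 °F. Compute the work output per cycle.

T_C = 98 °F → (98 − 32) × 5/9 = 36.67 °C = 309.82 K.
Carnot efficiency: η = 1 − T_C/T_H = 1 − 309.82/666.00 = 0.5348.
W = η·Q_H = 0.5348 × 525 = 280.8 kJ.

W ≈ 280.8 kJ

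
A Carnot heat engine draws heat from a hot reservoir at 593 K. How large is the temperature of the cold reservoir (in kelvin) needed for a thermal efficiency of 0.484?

From η = 1 − T_C/T_H, T_C = T_H·(1 − η) = 593.00 × (1 − 0.484) = 306.0 K.

T_C ≈ 306.0 K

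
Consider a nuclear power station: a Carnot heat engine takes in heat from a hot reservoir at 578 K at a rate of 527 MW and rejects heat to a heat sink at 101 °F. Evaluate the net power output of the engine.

T_C = 101 °F → (101 − 32) × 5/9 = 38.33 °C = 311.48 K.
For a reversible engine, η = 1 − T_C/T_H = 1 − 311.48/578.00 = 0.4611.
W = η·Q_H = 0.4611 × 527 = 243 MW.

Ẇ ≈ 243 MW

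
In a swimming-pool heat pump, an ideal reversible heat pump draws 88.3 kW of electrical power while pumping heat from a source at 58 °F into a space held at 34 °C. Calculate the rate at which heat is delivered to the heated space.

Q̇_H ≈ 1387 kW

T_H = 34 °C → 34 + 273.15 = 307.15 K.
T_C = 58 °F → (58 − 32) × 5/9 = 14.44 °C = 287.59 K.
Reversible heating COP: COP_HP = T_H/(T_H − T_C) = 307.15/19.56 = 15.7065.
Q_H = COP_HP · W = 15.7065 × 88.3 = 1387 kW.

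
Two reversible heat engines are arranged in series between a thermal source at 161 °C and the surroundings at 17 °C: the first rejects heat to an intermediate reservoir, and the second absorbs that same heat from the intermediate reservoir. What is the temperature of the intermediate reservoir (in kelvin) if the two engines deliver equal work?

T_m ≈ 362.1 K

T_H = 161 °C → 161 + 273.15 = 434.15 K.
T_C = 17 °C → 17 + 273.15 = 290.15 K.
For reversible stages Q_m = Q_H·(T_m/T_H). Setting W₁ = Q_H(1 − T_m/T_H) equal to W₂ = Q_m(1 − T_C/T_m) = Q_H·(T_m − T_C)/T_H gives T_H − T_m = T_m − T_C, so T_m = (T_H + T_C)/2 = (434.15 + 290.15)/2 = 362.1 K.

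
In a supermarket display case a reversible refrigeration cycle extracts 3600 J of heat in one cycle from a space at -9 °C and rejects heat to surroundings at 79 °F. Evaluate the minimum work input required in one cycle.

T_H = 79 °F → (79 − 32) × 5/9 = 26.11 °C = 299.26 K.
T_C = -9 °C → -9 + 273.15 = 264.15 K.
For a reversible refrigerator, COP_R = T_C/(T_H − T_C) = 264.15/35.11 = 7.5233.
W = Q_C/COP_R = 3600/7.5233 = 479 J.

W_in ≈ 479 J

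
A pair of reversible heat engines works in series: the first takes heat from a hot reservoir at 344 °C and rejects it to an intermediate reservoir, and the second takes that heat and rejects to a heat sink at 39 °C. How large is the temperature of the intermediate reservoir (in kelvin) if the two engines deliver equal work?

T_H = 344 °C → 344 + 273.15 = 617.15 K.
T_C = 39 °C → 39 + 273.15 = 312.15 K.
For reversible stages Q_m = Q_H·(T_m/T_H). Setting W₁ = Q_H(1 − T_m/T_H) equal to W₂ = Q_m(1 − T_C/T_m) = Q_H·(T_m − T_C)/T_H gives T_H − T_m = T_m − T_C, so T_m = (T_H + T_C)/2 = (617.15 + 312.15)/2 = 464.6 K.

T_m ≈ 464.6 K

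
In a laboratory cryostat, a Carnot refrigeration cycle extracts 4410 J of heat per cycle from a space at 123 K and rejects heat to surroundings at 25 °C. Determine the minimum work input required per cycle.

T_H = 25 °C → 25 + 273.15 = 298.15 K.
For a reversible refrigerator, COP_R = T_C/(T_H − T_C) = 123.00/175.15 = 0.7023.
W = Q_C/COP_R = 4410/0.7023 = 6280 J.

W_in ≈ 6280 J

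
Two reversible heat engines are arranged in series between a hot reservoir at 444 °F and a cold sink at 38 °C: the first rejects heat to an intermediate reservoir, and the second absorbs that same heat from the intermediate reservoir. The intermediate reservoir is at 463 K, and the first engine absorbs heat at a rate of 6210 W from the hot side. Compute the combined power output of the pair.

T_H = 444 °F → (444 − 32) × 5/9 = 228.89 °C = 502.04 K.
T_C = 38 °C → 38 + 273.15 = 311.15 K.
Two reversible stages in series are equivalent to a single Carnot engine between T_H and T_C, so η_total = 1 − T_C/T_H = 1 − 311.15/502.04 = 0.3802.
W_total = η_total · Q_H = 0.3802 × 6210 = 2360 W.

Ẇ_total ≈ 2360 W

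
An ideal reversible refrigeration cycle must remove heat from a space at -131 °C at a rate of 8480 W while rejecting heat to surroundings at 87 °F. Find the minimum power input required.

T_H = 87 °F → (87 − 32) × 5/9 = 30.56 °C = 303.71 K.
T_C = -131 °C → -131 + 273.15 = 142.15 K.
COP_R = T_C/(T_H − T_C) = 142.15/161.56 = 0.8799.
W = Q_C/COP_R = 8480/0.8799 = 9638 W.

Ẇ_in ≈ 9638 W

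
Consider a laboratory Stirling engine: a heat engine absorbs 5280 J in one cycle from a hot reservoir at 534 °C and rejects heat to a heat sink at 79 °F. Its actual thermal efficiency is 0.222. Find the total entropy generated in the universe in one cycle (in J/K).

T_H = 534 °C → 534 + 273.15 = 807.15 K.
T_C = 79 °F → (79 − 32) × 5/9 = 26.11 °C = 299.26 K.
W = η·Q_H = 0.222 × 5280 = 1172 J, so Q_C = Q_H − W = 4108 J.
Entropy balance on the reservoirs: −Q_H/T_H = -6.542 J/K, +Q_C/T_C = 13.73 J/K.
ΔS_univ = −Q_H/T_H + Q_C/T_C = 7.19 J/K (> 0, since η = 0.222 < η_Carnot = 0.629).

ΔS_univ ≈ 7.19 J/K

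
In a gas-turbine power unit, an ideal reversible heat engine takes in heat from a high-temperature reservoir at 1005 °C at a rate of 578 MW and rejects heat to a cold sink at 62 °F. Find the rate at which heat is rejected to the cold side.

T_H = 1005 °C → 1005 + 273.15 = 1278.15 K.
T_C = 62 °F → (62 − 32) × 5/9 = 16.67 °C = 289.82 K.
For a reversible engine, η = 1 − T_C/T_H = 1 − 289.82/1278.15 = 0.7733.
For a reversible cycle Q_C/Q_H = T_C/T_H, so Q_C = 578 × 289.82/1278.15 = 131.1 MW.

Q̇_C ≈ 131.1 MW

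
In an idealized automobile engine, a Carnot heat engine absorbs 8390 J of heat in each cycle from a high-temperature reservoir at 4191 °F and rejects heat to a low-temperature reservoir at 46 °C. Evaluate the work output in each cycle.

T_H = 4191 °F → (4191 − 32) × 5/9 = 2310.56 °C = 2583.71 K.
T_C = 46 °C → 46 + 273.15 = 319.15 K.
η_rev = 1 − T_C/T_H = 1 − 319.15/2583.71 = 0.8765.
W = η·Q_H = 0.8765 × 8390 = 7350 J.

W ≈ 7350 J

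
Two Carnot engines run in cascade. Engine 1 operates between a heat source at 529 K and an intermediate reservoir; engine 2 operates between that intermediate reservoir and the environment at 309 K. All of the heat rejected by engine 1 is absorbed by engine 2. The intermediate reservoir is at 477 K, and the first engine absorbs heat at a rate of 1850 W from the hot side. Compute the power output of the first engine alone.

Ẇ₁ ≈ 182 W

First-stage efficiency η₁ = 1 − T_m/T_H = 1 − 477.00/529.00 = 0.0983.
W₁ = η₁·Q_H = 0.0983 × 1850 = 182 W.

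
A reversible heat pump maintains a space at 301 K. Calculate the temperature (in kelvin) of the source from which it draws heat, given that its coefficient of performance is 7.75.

T_C ≈ 262.2 K

COP_HP = T_H/(T_H − T_C) ⇒ T_C = T_H·(COP_HP − 1)/COP_HP = 301.00 × (7.75 − 1)/7.75 = 262.2 K.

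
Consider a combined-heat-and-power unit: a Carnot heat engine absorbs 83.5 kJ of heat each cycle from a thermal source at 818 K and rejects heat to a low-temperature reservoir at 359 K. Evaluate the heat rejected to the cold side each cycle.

Q_C ≈ 36.6 kJ

The Carnot efficiency is η = 1 − T_C/T_H = 1 − 359.00/818.00 = 0.5611.
For a reversible cycle Q_C/Q_H = T_C/T_H, so Q_C = 83.5 × 359.00/818.00 = 36.6 kJ.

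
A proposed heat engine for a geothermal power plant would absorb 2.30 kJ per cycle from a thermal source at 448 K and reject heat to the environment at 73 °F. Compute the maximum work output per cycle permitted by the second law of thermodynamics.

T_C = 73 °F → (73 − 32) × 5/9 = 22.78 °C = 295.93 K.
The upper bound on efficiency is η_max = 1 − T_C/T_H = 1 − 295.93/448.00 = 0.3394.
W_max = η_max · Q_H = 0.3394 × 2.30 = 0.7807 kJ.

W_max ≈ 0.7807 kJ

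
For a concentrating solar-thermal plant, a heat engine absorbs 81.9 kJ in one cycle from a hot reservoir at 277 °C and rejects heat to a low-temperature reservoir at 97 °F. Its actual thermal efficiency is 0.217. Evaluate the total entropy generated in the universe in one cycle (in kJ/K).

ΔS_univ ≈ 0.0585 kJ/K

T_H = 277 °C → 277 + 273.15 = 550.15 K.
T_C = 97 °F → (97 − 32) × 5/9 = 36.11 °C = 309.26 K.
W = η·Q_H = 0.217 × 81.9 = 17.77 kJ, so Q_C = Q_H − W = 64.13 kJ.
Reservoir entropy changes: ΔS_H = −Q_H/T_H = −81.9/550.15 = -0.1489 kJ/K and ΔS_C = +Q_C/T_C = 64.13/309.26 = 0.2074 kJ/K.
ΔS_univ = −Q_H/T_H + Q_C/T_C = 0.0585 kJ/K (> 0, since η = 0.217 < η_Carnot = 0.438).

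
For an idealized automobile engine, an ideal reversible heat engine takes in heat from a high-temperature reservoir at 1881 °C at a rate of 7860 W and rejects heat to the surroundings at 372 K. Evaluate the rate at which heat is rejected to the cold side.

T_H = 1881 °C → 1881 + 273.15 = 2154.15 K.
For a reversible engine, η = 1 − T_C/T_H = 1 − 372.00/2154.15 = 0.8273.
For a reversible cycle Q_C/Q_H = T_C/T_H, so Q_C = 7860 × 372.00/2154.15 = 1360 W.

Q̇_C ≈ 1360 W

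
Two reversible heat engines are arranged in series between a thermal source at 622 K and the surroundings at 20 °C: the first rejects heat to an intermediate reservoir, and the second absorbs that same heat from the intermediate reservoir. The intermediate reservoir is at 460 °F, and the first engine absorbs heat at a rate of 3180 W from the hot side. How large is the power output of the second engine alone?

Ẇ₂ ≈ 1110 W

T_C = 20 °C → 20 + 273.15 = 293.15 K.
T_m = 460 °F → (460 − 32) × 5/9 = 237.78 °C = 510.93 K.
Heat entering the second stage: Q_m = Q_H·(T_m/T_H) = 3180 × 510.93/622.00 = 2610 W.
Second-stage efficiency η₂ = 1 − T_C/T_m = 1 − 293.15/510.93 = 0.4262, so W₂ = η₂·Q_m = 1110 W.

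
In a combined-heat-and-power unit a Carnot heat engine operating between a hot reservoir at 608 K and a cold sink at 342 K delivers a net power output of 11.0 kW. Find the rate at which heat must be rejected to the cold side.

For a reversible engine, η = 1 − T_C/T_H = 1 − 342.00/608.00 = 0.4375.
Since Q_C/Q_H = T_C/T_H and Q_H = W/η, Q_C = W·T_C/(T_H − T_C) = 11.0 × 342.00/266.00 = 14.1 kW.

Q̇_C ≈ 14.1 kW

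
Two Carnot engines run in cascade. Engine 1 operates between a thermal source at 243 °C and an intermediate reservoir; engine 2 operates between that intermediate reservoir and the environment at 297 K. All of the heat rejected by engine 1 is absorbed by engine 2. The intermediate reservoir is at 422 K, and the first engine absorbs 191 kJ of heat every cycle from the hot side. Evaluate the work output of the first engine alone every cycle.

T_H = 243 °C → 243 + 273.15 = 516.15 K.
First-stage efficiency η₁ = 1 − T_m/T_H = 1 − 422.00/516.15 = 0.1824.
W₁ = η₁·Q_H = 0.1824 × 191 = 34.84 kJ.

W₁ ≈ 34.84 kJ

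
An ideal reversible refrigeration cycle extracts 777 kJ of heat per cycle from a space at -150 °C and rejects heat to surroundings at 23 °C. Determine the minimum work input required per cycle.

W_in ≈ 1090 kJ

T_H = 23 °C → 23 + 273.15 = 296.15 K.
T_C = -150 °C → -150 + 273.15 = 123.15 K.
COP_R = T_C/(T_H − T_C) = 123.15/173.00 = 0.7118.
W = Q_C/COP_R = 777/0.7118 = 1090 kJ.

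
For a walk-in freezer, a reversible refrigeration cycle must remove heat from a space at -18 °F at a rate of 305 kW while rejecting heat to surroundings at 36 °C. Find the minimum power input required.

T_H = 36 °C → 36 + 273.15 = 309.15 K.
T_C = -18 °F → (-18 − 32) × 5/9 = -27.78 °C = 245.37 K.
Carnot COP: COP_R = T_C/(T_H − T_C) = 245.37/63.78 = 3.8473.
W = Q_C/COP_R = 305/3.8473 = 79.3 kW.

Ẇ_in ≈ 79.3 kW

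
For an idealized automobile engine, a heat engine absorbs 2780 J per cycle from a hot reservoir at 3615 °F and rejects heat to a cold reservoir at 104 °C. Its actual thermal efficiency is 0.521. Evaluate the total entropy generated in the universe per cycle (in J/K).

T_H = 3615 °F → (3615 − 32) × 5/9 = 1990.56 °C = 2263.71 K.
T_C = 104 °C → 104 + 273.15 = 377.15 K.
W = η·Q_H = 0.521 × 2780 = 1448 J, so Q_C = Q_H − W = 1332 J.
Entropy balance on the reservoirs: −Q_H/T_H = -1.228 J/K, +Q_C/T_C = 3.531 J/K.
ΔS_univ = −Q_H/T_H + Q_C/T_C = 2.303 J/K (> 0, since η = 0.521 < η_Carnot = 0.833).

ΔS_univ ≈ 2.303 J/K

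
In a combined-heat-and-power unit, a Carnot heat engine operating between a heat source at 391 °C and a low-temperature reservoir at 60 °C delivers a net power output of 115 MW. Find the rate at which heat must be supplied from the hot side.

Q̇_H ≈ 230.7 MW

T_H = 391 °C → 391 + 273.15 = 664.15 K.
T_C = 60 °C → 60 + 273.15 = 333.15 K.
Since the cycle is reversible, η = 1 − T_C/T_H = 1 − 333.15/664.15 = 0.4984.
Q_H = W/η = 115/0.4984 = 230.7 MW.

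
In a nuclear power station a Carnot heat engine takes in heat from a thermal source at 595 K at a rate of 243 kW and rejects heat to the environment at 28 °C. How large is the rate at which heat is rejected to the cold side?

T_C = 28 °C → 28 + 273.15 = 301.15 K.
η_rev = 1 − T_C/T_H = 1 − 301.15/595.00 = 0.4939.
For a reversible cycle Q_C/Q_H = T_C/T_H, so Q_C = 243 × 301.15/595.00 = 123 kW.

Q̇_C ≈ 123 kW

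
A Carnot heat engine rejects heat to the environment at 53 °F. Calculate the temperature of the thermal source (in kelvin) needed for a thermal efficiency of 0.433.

T_C = 53 °F → (53 − 32) × 5/9 = 11.67 °C = 284.82 K.
From η = 1 − T_C/T_H, solving for T_H gives T_H = T_C/(1 − η) = 284.82/(1 − 0.433) = 502 K.

T_H ≈ 502 K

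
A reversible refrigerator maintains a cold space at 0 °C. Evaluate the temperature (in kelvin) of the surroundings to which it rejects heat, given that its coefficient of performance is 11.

T_C = 0 °C → 0 + 273.15 = 273.15 K.
COP_R = T_C/(T_H − T_C) ⇒ T_H = T_C·(1 + 1/COP_R) = 273.15 × (1 + 1/11) = 298 K.

T_H ≈ 298 K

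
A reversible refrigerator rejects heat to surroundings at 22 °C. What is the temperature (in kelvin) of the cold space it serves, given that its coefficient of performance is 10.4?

T_C ≈ 269 K

T_H = 22 °C → 22 + 273.15 = 295.15 K.
COP_R = T_C/(T_H − T_C) ⇒ T_C = T_H·COP_R/(1 + COP_R) = 295.15 × 10.4/(1 + 10.4) = 269 K.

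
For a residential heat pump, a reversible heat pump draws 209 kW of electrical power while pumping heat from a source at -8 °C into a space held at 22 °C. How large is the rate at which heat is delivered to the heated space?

Q̇_H ≈ 2056 kW

T_H = 22 °C → 22 + 273.15 = 295.15 K.
T_C = -8 °C → -8 + 273.15 = 265.15 K.
The Carnot heat-pump COP is COP_HP = T_H/(T_H − T_C) = 295.15/30.00 = 9.8383.
Q_H = COP_HP · W = 9.8383 × 209 = 2056 kW.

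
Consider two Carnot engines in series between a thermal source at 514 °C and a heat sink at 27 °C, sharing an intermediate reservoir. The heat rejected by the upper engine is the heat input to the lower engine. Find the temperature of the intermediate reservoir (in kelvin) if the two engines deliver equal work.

T_H = 514 °C → 514 + 273.15 = 787.15 K.
T_C = 27 °C → 27 + 273.15 = 300.15 K.
For reversible stages Q_m = Q_H·(T_m/T_H). Setting W₁ = Q_H(1 − T_m/T_H) equal to W₂ = Q_m(1 − T_C/T_m) = Q_H·(T_m − T_C)/T_H gives T_H − T_m = T_m − T_C, so T_m = (T_H + T_C)/2 = (787.15 + 300.15)/2 = 543.6 K.

T_m ≈ 543.6 K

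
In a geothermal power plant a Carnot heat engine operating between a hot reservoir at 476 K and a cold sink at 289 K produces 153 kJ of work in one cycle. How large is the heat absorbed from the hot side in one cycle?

The Carnot efficiency is η = 1 − T_C/T_H = 1 − 289.00/476.00 = 0.3929.
Q_H = W/η = 153/0.3929 = 389.5 kJ.

Q_H ≈ 389.5 kJ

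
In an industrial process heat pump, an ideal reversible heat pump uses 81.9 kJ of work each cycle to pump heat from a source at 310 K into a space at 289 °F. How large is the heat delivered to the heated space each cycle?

T_H = 289 °F → (289 − 32) × 5/9 = 142.78 °C = 415.93 K.
The Carnot heat-pump COP is COP_HP = T_H/(T_H − T_C) = 415.93/105.93 = 3.9265.
Q_H = COP_HP · W = 3.9265 × 81.9 = 322 kJ.

Q_H ≈ 322 kJ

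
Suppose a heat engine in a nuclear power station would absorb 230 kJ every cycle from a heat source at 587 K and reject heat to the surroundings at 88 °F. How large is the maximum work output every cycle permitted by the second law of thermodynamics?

W_max ≈ 110.8 kJ

T_C = 88 °F → (88 − 32) × 5/9 = 31.11 °C = 304.26 K.
The upper bound on efficiency is η_max = 1 − T_C/T_H = 1 − 304.26/587.00 = 0.4817.
W_max = η_max · Q_H = 0.4817 × 230 = 110.8 kJ.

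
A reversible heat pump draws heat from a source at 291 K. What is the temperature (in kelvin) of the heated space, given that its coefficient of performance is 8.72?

T_H ≈ 328.7 K

COP_HP = T_H/(T_H − T_C) ⇒ T_H = T_C·COP_HP/(COP_HP − 1) = 291.00 × 8.72/(8.72 − 1) = 328.7 K.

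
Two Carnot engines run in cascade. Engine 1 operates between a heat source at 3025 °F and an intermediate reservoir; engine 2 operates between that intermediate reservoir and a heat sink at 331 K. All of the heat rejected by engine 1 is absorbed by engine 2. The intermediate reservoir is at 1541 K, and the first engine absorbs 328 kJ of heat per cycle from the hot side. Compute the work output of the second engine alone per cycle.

W₂ ≈ 205 kJ

T_H = 3025 °F → (3025 − 32) × 5/9 = 1662.78 °C = 1935.93 K.
Heat entering the second stage: Q_m = Q_H·(T_m/T_H) = 328 × 1541.00/1935.93 = 261 kJ.
Second-stage efficiency η₂ = 1 − T_C/T_m = 1 − 331.00/1541.00 = 0.7852, so W₂ = η₂·Q_m = 205 kJ.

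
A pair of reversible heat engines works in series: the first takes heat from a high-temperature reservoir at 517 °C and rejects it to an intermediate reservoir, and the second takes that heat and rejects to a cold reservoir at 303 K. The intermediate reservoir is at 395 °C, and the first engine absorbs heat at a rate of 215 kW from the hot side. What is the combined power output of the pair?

T_H = 517 °C → 517 + 273.15 = 790.15 K.
Two reversible stages in series are equivalent to a single Carnot engine between T_H and T_C, so η_total = 1 − T_C/T_H = 1 − 303.00/790.15 = 0.6165.
W_total = η_total · Q_H = 0.6165 × 215 = 133 kW.

Ẇ_total ≈ 133 kW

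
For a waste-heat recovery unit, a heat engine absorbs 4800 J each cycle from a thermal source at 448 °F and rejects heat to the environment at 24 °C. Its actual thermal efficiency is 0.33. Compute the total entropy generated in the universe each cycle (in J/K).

T_H = 448 °F → (448 − 32) × 5/9 = 231.11 °C = 504.26 K.
T_C = 24 °C → 24 + 273.15 = 297.15 K.
W = η·Q_H = 0.33 × 4800 = 1584 J, so Q_C = Q_H − W = 3216 J.
The hot reservoir loses entropy Q_H/T_H = 4800/504.26 = 9.519 J/K; the cold reservoir gains Q_C/T_C = 3216/297.15 = 10.82 J/K.
ΔS_univ = −Q_H/T_H + Q_C/T_C = 1.304 J/K (> 0, since η = 0.33 < η_Carnot = 0.411).

ΔS_univ ≈ 1.304 J/K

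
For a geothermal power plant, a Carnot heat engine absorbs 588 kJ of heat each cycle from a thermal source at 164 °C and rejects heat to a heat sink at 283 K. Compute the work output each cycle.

W ≈ 207.3 kJ

T_H = 164 °C → 164 + 273.15 = 437.15 K.
The Carnot efficiency is η = 1 − T_C/T_H = 1 − 283.00/437.15 = 0.3526.
W = η·Q_H = 0.3526 × 588 = 207.3 kJ.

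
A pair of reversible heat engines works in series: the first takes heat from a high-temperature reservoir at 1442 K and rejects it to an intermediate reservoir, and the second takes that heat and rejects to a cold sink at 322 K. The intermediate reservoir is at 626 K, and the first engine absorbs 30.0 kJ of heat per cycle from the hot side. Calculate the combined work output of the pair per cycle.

W_total ≈ 23.3 kJ

Two reversible stages in series are equivalent to a single Carnot engine between T_H and T_C, so η_total = 1 − T_C/T_H = 1 − 322.00/1442.00 = 0.7767.
W_total = η_total · Q_H = 0.7767 × 30.0 = 23.3 kJ.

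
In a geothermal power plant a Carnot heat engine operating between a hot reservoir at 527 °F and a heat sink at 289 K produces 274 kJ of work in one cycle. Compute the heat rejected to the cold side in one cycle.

Q_C ≈ 305.6 kJ

T_H = 527 °F → (527 − 32) × 5/9 = 275.00 °C = 548.15 K.
The Carnot efficiency is η = 1 − T_C/T_H = 1 − 289.00/548.15 = 0.4728.
Since Q_C/Q_H = T_C/T_H and Q_H = W/η, Q_C = W·T_C/(T_H − T_C) = 274 × 289.00/259.15 = 305.6 kJ.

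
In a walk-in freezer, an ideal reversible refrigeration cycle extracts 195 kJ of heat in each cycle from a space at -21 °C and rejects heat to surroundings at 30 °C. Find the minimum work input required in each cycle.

W_in ≈ 39.4 kJ

T_H = 30 °C → 30 + 273.15 = 303.15 K.
T_C = -21 °C → -21 + 273.15 = 252.15 K.
The reversible coefficient of performance is COP_R = T_C/(T_H − T_C) = 252.15/51.00 = 4.9441.
W = Q_C/COP_R = 195/4.9441 = 39.4 kJ.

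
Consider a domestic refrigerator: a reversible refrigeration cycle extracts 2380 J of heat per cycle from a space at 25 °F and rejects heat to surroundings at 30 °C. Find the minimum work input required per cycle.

T_H = 30 °C → 30 + 273.15 = 303.15 K.
T_C = 25 °F → (25 − 32) × 5/9 = -3.89 °C = 269.26 K.
For a reversible refrigerator, COP_R = T_C/(T_H − T_C) = 269.26/33.89 = 7.9454.
W = Q_C/COP_R = 2380/7.9454 = 300 J.

W_in ≈ 300 J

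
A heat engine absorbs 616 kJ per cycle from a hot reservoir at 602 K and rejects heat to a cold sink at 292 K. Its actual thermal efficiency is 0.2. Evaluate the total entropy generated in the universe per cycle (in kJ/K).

ΔS_univ ≈ 0.6644 kJ/K

W = η·Q_H = 0.2 × 616 = 123.2 kJ, so Q_C = Q_H − W = 492.8 kJ.
Entropy balance on the reservoirs: −Q_H/T_H = -1.023 kJ/K, +Q_C/T_C = 1.688 kJ/K.
ΔS_univ = −Q_H/T_H + Q_C/T_C = 0.6644 kJ/K (> 0, since η = 0.2 < η_Carnot = 0.515).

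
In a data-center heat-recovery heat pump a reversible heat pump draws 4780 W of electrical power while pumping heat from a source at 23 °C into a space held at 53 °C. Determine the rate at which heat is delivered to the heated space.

T_H = 53 °C → 53 + 273.15 = 326.15 K.
T_C = 23 °C → 23 + 273.15 = 296.15 K.
Reversible heating COP: COP_HP = T_H/(T_H − T_C) = 326.15/30.00 = 10.8717.
Q_H = COP_HP · W = 10.8717 × 4780 = 52000 W.

Q̇_H ≈ 52000 W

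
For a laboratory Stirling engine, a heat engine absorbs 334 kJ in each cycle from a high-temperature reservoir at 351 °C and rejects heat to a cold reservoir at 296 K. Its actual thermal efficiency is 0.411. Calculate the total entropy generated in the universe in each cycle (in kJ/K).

T_H = 351 °C → 351 + 273.15 = 624.15 K.
W = η·Q_H = 0.411 × 334 = 137.3 kJ, so Q_C = Q_H − W = 196.7 kJ.
Reservoir entropy changes: ΔS_H = −Q_H/T_H = −334/624.15 = -0.5351 kJ/K and ΔS_C = +Q_C/T_C = 196.7/296.00 = 0.6646 kJ/K.
ΔS_univ = −Q_H/T_H + Q_C/T_C = 0.129 kJ/K (> 0, since η = 0.411 < η_Carnot = 0.526).

ΔS_univ ≈ 0.129 kJ/K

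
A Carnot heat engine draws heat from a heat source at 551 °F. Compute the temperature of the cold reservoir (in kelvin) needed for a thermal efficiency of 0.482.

T_C ≈ 290.8 K

T_H = 551 °F → (551 − 32) × 5/9 = 288.33 °C = 561.48 K.
From η = 1 − T_C/T_H, T_C = T_H·(1 − η) = 561.48 × (1 − 0.482) = 290.8 K.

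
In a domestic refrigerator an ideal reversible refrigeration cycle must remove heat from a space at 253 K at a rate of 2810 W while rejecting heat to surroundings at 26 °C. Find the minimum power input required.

T_H = 26 °C → 26 + 273.15 = 299.15 K.
Carnot COP: COP_R = T_C/(T_H − T_C) = 253.00/46.15 = 5.4821.
W = Q_C/COP_R = 2810/5.4821 = 513 W.

Ẇ_in ≈ 513 W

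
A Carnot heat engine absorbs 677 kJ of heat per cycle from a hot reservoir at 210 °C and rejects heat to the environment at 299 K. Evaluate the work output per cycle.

W ≈ 258 kJ

T_H = 210 °C → 210 + 273.15 = 483.15 K.
Carnot efficiency: η = 1 − T_C/T_H = 1 − 299.00/483.15 = 0.3811.
W = η·Q_H = 0.3811 × 677 = 258 kJ.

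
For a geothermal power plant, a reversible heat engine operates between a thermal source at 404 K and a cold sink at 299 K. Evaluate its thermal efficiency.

The Carnot efficiency is η = 1 − T_C/T_H = 1 − 299.00/404.00 = 0.260.

η ≈ 0.260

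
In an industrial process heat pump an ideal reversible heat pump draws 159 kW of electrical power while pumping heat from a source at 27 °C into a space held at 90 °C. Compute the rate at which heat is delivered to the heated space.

T_H = 90 °C → 90 + 273.15 = 363.15 K.
T_C = 27 °C → 27 + 273.15 = 300.15 K.
For a reversible heat pump, COP_HP = T_H/(T_H − T_C) = 363.15/63.00 = 5.7643.
Q_H = COP_HP · W = 5.7643 × 159 = 916.5 kW.

Q̇_H ≈ 916.5 kW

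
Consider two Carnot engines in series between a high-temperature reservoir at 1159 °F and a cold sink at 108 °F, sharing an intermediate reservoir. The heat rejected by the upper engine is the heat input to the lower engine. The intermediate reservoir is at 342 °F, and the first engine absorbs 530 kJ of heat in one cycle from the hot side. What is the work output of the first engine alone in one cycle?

W₁ ≈ 268 kJ

T_H = 1159 °F → (1159 − 32) × 5/9 = 626.11 °C = 899.26 K.
T_C = 108 °F → (108 − 32) × 5/9 = 42.22 °C = 315.37 K.
T_m = 342 °F → (342 − 32) × 5/9 = 172.22 °C = 445.37 K.
First-stage efficiency η₁ = 1 − T_m/T_H = 1 − 445.37/899.26 = 0.5047.
W₁ = η₁·Q_H = 0.5047 × 530 = 268 kJ.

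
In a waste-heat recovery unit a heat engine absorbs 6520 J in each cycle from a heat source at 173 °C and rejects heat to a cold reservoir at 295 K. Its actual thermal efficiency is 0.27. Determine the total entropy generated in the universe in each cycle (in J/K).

ΔS_univ ≈ 1.52 J/K

T_H = 173 °C → 173 + 273.15 = 446.15 K.
W = η·Q_H = 0.27 × 6520 = 1760 J, so Q_C = Q_H − W = 4760 J.
The hot reservoir loses entropy Q_H/T_H = 6520/446.15 = 14.61 J/K; the cold reservoir gains Q_C/T_C = 4760/295.00 = 16.13 J/K.
ΔS_univ = −Q_H/T_H + Q_C/T_C = 1.52 J/K (> 0, since η = 0.27 < η_Carnot = 0.339).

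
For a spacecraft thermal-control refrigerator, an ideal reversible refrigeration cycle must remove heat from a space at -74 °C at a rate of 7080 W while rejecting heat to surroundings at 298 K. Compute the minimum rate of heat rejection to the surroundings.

T_C = -74 °C → -74 + 273.15 = 199.15 K.
For a reversible cycle Q_H/Q_C = T_H/T_C, so Q_H = Q_C·T_H/T_C = 7080 × 298.00/199.15 = 10600 W.

Q̇_H ≈ 10600 W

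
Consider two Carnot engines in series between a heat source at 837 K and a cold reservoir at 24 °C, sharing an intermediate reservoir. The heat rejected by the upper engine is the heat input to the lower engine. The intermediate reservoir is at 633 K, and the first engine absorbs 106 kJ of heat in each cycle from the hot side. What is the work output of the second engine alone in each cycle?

T_C = 24 °C → 24 + 273.15 = 297.15 K.
Heat entering the second stage: Q_m = Q_H·(T_m/T_H) = 106 × 633.00/837.00 = 80.16 kJ.
Second-stage efficiency η₂ = 1 − T_C/T_m = 1 − 297.15/633.00 = 0.5306, so W₂ = η₂·Q_m = 42.53 kJ.

W₂ ≈ 42.53 kJ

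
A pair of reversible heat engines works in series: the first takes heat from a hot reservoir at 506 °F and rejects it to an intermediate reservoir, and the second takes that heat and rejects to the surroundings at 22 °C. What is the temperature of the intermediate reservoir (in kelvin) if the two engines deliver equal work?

T_m ≈ 416 K

T_H = 506 °F → (506 − 32) × 5/9 = 263.33 °C = 536.48 K.
T_C = 22 °C → 22 + 273.15 = 295.15 K.
For reversible stages Q_m = Q_H·(T_m/T_H). Setting W₁ = Q_H(1 − T_m/T_H) equal to W₂ = Q_m(1 − T_C/T_m) = Q_H·(T_m − T_C)/T_H gives T_H − T_m = T_m − T_C, so T_m = (T_H + T_C)/2 = (536.48 + 295.15)/2 = 416 K.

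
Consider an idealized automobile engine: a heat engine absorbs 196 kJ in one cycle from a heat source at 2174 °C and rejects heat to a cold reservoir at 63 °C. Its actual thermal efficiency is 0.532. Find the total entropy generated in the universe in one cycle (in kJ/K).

T_H = 2174 °C → 2174 + 273.15 = 2447.15 K.
T_C = 63 °C → 63 + 273.15 = 336.15 K.
W = η·Q_H = 0.532 × 196 = 104.3 kJ, so Q_C = Q_H − W = 91.73 kJ.
The hot reservoir loses entropy Q_H/T_H = 196/2447.15 = 0.08009 kJ/K; the cold reservoir gains Q_C/T_C = 91.73/336.15 = 0.2729 kJ/K.
ΔS_univ = −Q_H/T_H + Q_C/T_C = 0.193 kJ/K (> 0, since η = 0.532 < η_Carnot = 0.863).

ΔS_univ ≈ 0.193 kJ/K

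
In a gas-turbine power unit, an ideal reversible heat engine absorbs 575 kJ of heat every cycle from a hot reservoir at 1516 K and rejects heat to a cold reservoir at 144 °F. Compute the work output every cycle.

W ≈ 448 kJ

T_C = 144 °F → (144 − 32) × 5/9 = 62.22 °C = 335.37 K.
Since the cycle is reversible, η = 1 − T_C/T_H = 1 − 335.37/1516.00 = 0.7788.
W = η·Q_H = 0.7788 × 575 = 448 kJ.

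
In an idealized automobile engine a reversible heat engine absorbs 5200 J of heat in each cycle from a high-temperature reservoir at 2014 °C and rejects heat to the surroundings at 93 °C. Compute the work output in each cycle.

W ≈ 4370 J

T_H = 2014 °C → 2014 + 273.15 = 2287.15 K.
T_C = 93 °C → 93 + 273.15 = 366.15 K.
The Carnot efficiency is η = 1 − T_C/T_H = 1 − 366.15/2287.15 = 0.8399.
W = η·Q_H = 0.8399 × 5200 = 4370 J.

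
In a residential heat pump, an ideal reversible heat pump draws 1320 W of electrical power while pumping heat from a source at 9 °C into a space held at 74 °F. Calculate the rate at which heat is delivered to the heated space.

Q̇_H ≈ 27300 W

T_H = 74 °F → (74 − 32) × 5/9 = 23.33 °C = 296.48 K.
T_C = 9 °C → 9 + 273.15 = 282.15 K.
COP_HP = T_H/(T_H − T_C) = 296.48/14.33 = 20.6849.
Q_H = COP_HP · W = 20.6849 × 1320 = 27300 W.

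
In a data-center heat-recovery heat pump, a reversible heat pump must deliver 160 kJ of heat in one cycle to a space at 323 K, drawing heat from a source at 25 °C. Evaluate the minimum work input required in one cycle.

W_in ≈ 12.3 kJ

T_C = 25 °C → 25 + 273.15 = 298.15 K.
Reversible heating COP: COP_HP = T_H/(T_H − T_C) = 323.00/24.85 = 12.9980.
W = Q_H/COP_HP = 160/12.9980 = 12.3 kJ.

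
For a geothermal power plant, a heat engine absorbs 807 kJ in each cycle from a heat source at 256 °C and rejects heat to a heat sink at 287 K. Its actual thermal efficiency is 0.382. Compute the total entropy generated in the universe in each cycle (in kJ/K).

T_H = 256 °C → 256 + 273.15 = 529.15 K.
W = η·Q_H = 0.382 × 807 = 308.3 kJ, so Q_C = Q_H − W = 498.7 kJ.
The hot reservoir loses entropy Q_H/T_H = 807/529.15 = 1.525 kJ/K; the cold reservoir gains Q_C/T_C = 498.7/287.00 = 1.738 kJ/K.
ΔS_univ = −Q_H/T_H + Q_C/T_C = 0.213 kJ/K (> 0, since η = 0.382 < η_Carnot = 0.458).

ΔS_univ ≈ 0.213 kJ/K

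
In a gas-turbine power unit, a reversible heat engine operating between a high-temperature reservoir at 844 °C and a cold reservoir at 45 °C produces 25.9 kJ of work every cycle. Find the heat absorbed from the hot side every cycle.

T_H = 844 °C → 844 + 273.15 = 1117.15 K.
T_C = 45 °C → 45 + 273.15 = 318.15 K.
Carnot efficiency: η = 1 − T_C/T_H = 1 − 318.15/1117.15 = 0.7152.
Q_H = W/η = 25.9/0.7152 = 36.2 kJ.

Q_H ≈ 36.2 kJ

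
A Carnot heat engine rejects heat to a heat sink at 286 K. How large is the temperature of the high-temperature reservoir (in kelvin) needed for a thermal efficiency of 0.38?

From η = 1 − T_C/T_H, solving for T_H gives T_H = T_C/(1 − η) = 286.00/(1 − 0.38) = 461 K.

T_H ≈ 461 K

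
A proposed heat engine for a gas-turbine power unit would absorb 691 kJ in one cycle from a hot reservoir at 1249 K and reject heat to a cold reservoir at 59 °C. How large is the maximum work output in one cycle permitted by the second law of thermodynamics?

W_max ≈ 507 kJ

T_C = 59 °C → 59 + 273.15 = 332.15 K.
The upper bound on efficiency is η_max = 1 − T_C/T_H = 1 − 332.15/1249.00 = 0.7341.
W_max = η_max · Q_H = 0.7341 × 691 = 507 kJ.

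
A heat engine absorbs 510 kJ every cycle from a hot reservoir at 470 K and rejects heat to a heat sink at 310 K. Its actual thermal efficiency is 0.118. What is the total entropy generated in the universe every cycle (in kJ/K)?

W = η·Q_H = 0.118 × 510 = 60.18 kJ, so Q_C = Q_H − W = 449.8 kJ.
The hot reservoir loses entropy Q_H/T_H = 510/470.00 = 1.085 kJ/K; the cold reservoir gains Q_C/T_C = 449.8/310.00 = 1.451 kJ/K.
ΔS_univ = −Q_H/T_H + Q_C/T_C = 0.3659 kJ/K (> 0, since η = 0.118 < η_Carnot = 0.340).

ΔS_univ ≈ 0.3659 kJ/K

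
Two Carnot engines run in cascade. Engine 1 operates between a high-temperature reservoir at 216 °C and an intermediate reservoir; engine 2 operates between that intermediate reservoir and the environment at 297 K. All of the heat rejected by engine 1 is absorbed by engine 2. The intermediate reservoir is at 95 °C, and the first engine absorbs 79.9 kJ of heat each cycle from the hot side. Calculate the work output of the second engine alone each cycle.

W₂ ≈ 11.6 kJ

T_H = 216 °C → 216 + 273.15 = 489.15 K.
T_m = 95 °C → 95 + 273.15 = 368.15 K.
Heat entering the second stage: Q_m = Q_H·(T_m/T_H) = 79.9 × 368.15/489.15 = 60.1 kJ.
Second-stage efficiency η₂ = 1 − T_C/T_m = 1 − 297.00/368.15 = 0.1933, so W₂ = η₂·Q_m = 11.6 kJ.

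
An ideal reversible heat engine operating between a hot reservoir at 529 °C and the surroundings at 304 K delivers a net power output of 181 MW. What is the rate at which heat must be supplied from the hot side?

T_H = 529 °C → 529 + 273.15 = 802.15 K.
η_rev = 1 − T_C/T_H = 1 − 304.00/802.15 = 0.6210.
Q_H = W/η = 181/0.6210 = 291 MW.

Q̇_H ≈ 291 MW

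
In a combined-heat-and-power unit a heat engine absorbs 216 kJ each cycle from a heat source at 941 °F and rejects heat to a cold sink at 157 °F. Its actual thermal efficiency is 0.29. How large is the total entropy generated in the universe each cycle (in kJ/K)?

ΔS_univ ≈ 0.170 kJ/K

T_H = 941 °F → (941 − 32) × 5/9 = 505.00 °C = 778.15 K.
T_C = 157 °F → (157 − 32) × 5/9 = 69.44 °C = 342.59 K.
W = η·Q_H = 0.29 × 216 = 62.64 kJ, so Q_C = Q_H − W = 153.4 kJ.
Reservoir entropy changes: ΔS_H = −Q_H/T_H = −216/778.15 = -0.2776 kJ/K and ΔS_C = +Q_C/T_C = 153.4/342.59 = 0.4476 kJ/K.
ΔS_univ = −Q_H/T_H + Q_C/T_C = 0.170 kJ/K (> 0, since η = 0.29 < η_Carnot = 0.560).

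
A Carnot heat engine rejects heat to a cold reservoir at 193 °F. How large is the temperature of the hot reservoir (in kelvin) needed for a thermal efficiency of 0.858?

T_C = 193 °F → (193 − 32) × 5/9 = 89.44 °C = 362.59 K.
From η = 1 − T_C/T_H, solving for T_H gives T_H = T_C/(1 − η) = 362.59/(1 − 0.858) = 2553 K.

T_H ≈ 2553 K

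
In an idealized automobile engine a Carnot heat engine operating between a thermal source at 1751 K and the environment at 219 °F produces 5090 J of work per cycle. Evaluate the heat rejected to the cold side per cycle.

T_C = 219 °F → (219 − 32) × 5/9 = 103.89 °C = 377.04 K.
For a reversible engine, η = 1 − T_C/T_H = 1 − 377.04/1751.00 = 0.7847.
Since Q_C/Q_H = T_C/T_H and Q_H = W/η, Q_C = W·T_C/(T_H − T_C) = 5090 × 377.04/1373.96 = 1400 J.

Q_C ≈ 1400 J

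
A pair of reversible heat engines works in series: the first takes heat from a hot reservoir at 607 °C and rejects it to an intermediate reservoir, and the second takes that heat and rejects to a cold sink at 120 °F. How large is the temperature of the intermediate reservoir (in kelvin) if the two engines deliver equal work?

T_H = 607 °C → 607 + 273.15 = 880.15 K.
T_C = 120 °F → (120 − 32) × 5/9 = 48.89 °C = 322.04 K.
For reversible stages Q_m = Q_H·(T_m/T_H). Setting W₁ = Q_H(1 − T_m/T_H) equal to W₂ = Q_m(1 − T_C/T_m) = Q_H·(T_m − T_C)/T_H gives T_H − T_m = T_m − T_C, so T_m = (T_H + T_C)/2 = (880.15 + 322.04)/2 = 601.1 K.

T_m ≈ 601.1 K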